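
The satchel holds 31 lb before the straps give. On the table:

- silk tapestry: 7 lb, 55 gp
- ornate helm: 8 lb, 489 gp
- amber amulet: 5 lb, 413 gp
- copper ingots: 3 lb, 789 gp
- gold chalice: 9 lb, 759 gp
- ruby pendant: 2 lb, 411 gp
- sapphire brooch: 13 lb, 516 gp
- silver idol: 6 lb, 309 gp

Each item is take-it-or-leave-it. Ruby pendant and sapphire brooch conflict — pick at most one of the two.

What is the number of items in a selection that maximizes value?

5

Best achievable value is 2861.
For example ornate helm + amber amulet + copper ingots + gold chalice + ruby pendant achieves it, using 27 lb.
All optima have 5 items.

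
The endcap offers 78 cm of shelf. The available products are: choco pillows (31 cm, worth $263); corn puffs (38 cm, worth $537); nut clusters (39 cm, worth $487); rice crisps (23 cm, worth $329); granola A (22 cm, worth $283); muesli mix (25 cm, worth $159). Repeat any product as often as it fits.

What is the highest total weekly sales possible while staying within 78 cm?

1074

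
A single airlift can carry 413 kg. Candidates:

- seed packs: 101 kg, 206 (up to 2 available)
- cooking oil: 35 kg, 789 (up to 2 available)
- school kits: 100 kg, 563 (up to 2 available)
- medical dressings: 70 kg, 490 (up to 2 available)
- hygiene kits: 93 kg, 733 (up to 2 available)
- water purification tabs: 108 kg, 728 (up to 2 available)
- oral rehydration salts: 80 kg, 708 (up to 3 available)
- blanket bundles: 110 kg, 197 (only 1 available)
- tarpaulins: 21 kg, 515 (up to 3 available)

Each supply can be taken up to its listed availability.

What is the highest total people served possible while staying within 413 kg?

By people served per kg: tarpaulins 24.52, cooking oil 22.54, oral rehydration salts 8.85 lead.
The ratio heuristic lands on 2×cooking oil + 3×oral rehydration salts + 3×tarpaulins (5247) but leaves 40 kg idle.
Dropping 2×oral rehydration salts frees 160 kg; slotting in 2×hygiene kits (186 kg) lifts the total to 5297 at 399 kg.

5297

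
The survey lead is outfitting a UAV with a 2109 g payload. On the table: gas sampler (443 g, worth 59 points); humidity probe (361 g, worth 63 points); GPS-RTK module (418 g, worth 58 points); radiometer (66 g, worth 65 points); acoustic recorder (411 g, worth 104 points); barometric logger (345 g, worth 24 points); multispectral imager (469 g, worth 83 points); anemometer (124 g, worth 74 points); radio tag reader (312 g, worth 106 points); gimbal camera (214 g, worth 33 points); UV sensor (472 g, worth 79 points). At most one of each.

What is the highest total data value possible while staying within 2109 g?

544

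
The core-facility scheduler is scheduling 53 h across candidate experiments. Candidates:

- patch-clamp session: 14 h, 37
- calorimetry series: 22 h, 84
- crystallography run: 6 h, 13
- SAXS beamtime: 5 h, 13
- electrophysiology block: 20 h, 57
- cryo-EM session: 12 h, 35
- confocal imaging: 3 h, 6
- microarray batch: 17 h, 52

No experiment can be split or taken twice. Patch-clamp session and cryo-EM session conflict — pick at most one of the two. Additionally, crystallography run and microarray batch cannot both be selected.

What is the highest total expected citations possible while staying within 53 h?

Taking the top-ratio experiments first gives calorimetry series + cryo-EM session + microarray batch for 171 (51 h).
The 12 h tied up in cryo-EM session is better spent on patch-clamp session — total rises to 173 (53 h).
The closest alternative, calorimetry series + cryo-EM session + microarray batch, reaches only 171.

173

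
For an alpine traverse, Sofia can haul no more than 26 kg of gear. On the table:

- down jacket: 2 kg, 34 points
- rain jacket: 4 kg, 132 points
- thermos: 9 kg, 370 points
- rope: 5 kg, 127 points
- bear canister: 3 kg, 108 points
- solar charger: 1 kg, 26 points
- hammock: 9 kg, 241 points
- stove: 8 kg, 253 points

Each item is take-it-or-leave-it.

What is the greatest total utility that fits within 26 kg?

897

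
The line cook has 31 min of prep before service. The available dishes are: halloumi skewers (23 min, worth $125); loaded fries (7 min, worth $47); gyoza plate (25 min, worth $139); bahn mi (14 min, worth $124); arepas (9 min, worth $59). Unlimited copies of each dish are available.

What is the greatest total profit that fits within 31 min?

Taking 2×bahn mi: 28 min used, 248 in profit.
Nothing else within 31 min beats 248.

248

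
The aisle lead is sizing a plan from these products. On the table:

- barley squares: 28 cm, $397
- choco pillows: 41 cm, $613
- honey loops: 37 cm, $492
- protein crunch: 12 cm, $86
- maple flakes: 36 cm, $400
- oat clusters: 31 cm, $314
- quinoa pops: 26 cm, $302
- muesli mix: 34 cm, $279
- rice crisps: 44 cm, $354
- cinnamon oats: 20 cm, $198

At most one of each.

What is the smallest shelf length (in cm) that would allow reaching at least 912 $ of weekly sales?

Minimise cm subject to total weekly sales ≥ 912.
choco pillows + quinoa pops: 915 weekly sales at 67 cm.
Any bundle with less than 67 cm falls short of 912.

67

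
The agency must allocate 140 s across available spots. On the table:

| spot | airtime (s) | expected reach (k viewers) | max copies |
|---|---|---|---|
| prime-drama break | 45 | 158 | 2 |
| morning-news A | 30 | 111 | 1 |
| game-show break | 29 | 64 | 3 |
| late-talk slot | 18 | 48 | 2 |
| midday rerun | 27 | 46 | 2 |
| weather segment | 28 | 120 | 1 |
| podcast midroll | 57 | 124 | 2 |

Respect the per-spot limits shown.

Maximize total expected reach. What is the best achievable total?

485

Density check — weather segment 4.29, morning-news A 3.70, prime-drama break 3.51 are the best per s.
Taking prime-drama break + morning-news A + 2×late-talk slot + weather segment: 139 s used, 485 in expected reach.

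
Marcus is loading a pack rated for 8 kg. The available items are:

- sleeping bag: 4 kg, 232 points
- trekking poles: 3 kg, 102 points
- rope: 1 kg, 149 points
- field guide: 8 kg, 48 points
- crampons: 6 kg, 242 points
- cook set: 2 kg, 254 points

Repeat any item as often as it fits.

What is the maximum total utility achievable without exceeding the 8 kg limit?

1192

By utility per kg: rope 149.00, cook set 127.00, sleeping bag 58.00, crampons 40.33 lead.
Taking 8×rope: 8 kg used, 1192 in utility.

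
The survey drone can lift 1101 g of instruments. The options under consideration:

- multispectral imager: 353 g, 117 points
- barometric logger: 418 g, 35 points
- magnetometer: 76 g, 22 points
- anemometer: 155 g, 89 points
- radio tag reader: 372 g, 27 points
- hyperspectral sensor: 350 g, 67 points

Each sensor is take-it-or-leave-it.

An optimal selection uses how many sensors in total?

Best achievable data value is 295.
One optimal bundle: multispectral imager + magnetometer + anemometer + hyperspectral sensor (934 g).
Any selection reaching 295 contains exactly 4 sensors.

4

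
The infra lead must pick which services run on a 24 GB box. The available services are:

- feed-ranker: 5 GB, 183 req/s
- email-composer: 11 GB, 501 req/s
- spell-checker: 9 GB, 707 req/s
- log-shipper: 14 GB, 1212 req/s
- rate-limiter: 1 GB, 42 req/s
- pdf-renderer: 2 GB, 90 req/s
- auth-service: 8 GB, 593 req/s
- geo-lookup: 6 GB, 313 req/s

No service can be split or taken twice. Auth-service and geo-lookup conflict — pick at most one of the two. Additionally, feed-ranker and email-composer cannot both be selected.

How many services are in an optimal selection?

3

The maximum throughput within 24 GB is 1961.
One optimal bundle: spell-checker + log-shipper + rate-limiter (24 GB).
Every optimal selection uses 3 services.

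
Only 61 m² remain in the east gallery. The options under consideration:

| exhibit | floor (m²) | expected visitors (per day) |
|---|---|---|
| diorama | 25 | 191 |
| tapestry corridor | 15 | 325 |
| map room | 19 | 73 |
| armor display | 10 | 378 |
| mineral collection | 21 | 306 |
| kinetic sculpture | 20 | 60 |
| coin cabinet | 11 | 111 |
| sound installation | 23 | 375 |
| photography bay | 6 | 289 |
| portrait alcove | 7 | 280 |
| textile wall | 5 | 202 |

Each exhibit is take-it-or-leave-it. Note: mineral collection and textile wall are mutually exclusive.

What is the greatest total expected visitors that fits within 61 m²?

1647

Ranking by ratio (expected visitors/m²): photography bay 48.17, textile wall 40.40, portrait alcove 40.00, armor display 37.80.
The ratio heuristic lands on tapestry corridor + armor display + coin cabinet + photography bay + portrait alcove + textile wall (1585) but leaves 7 m² idle.
Replace coin cabinet and textile wall with sound installation: the trade gains 62 net, giving 1647 at 61 m².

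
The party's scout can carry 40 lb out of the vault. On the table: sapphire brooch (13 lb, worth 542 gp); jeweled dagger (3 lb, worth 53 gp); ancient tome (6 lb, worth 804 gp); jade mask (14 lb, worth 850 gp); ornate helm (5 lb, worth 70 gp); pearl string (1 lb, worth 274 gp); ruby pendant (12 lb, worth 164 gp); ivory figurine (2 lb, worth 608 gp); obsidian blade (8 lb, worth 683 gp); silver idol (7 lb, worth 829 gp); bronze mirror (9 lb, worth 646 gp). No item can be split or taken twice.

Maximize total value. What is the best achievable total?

Filling by ratio: jeweled dagger + ancient tome + pearl string + ivory figurine + obsidian blade + silver idol + bronze mirror for 3897, with 4 lb left unused.
Replace jeweled dagger and bronze mirror with jade mask: the trade gains 151 net, giving 4048 at 38 lb.
Runner-up ancient tome + jade mask + pearl string + ivory figurine + silver idol + bronze mirror tops out at 4011.

4048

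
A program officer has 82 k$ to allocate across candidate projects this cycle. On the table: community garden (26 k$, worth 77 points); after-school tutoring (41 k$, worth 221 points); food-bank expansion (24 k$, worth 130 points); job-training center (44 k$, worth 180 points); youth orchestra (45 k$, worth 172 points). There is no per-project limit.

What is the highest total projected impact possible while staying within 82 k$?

Density check — food-bank expansion 5.42, after-school tutoring 5.39, job-training center 4.09, youth orchestra 3.82 are the best per k$.
Filling by ratio: 3×food-bank expansion for 390, with 10 k$ left unused.
Dropping 3×food-bank expansion frees 72 k$; slotting in 2×after-school tutoring (82 k$) lifts the total to 442 at 82 k$.

442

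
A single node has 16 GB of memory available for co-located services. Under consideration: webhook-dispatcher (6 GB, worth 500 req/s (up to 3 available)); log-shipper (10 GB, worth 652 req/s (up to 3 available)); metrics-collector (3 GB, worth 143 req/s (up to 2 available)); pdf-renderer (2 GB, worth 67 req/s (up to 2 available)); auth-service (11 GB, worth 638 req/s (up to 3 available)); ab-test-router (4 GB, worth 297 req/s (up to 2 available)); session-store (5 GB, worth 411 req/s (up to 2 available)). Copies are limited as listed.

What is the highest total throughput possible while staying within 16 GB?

1322

By throughput per GB: webhook-dispatcher 83.33, session-store 82.20, ab-test-router 74.25 lead.
Taking the top-ratio services first gives 2×webhook-dispatcher + ab-test-router for 1297 (16 GB).
Dropping webhook-dispatcher and ab-test-router frees 10 GB; slotting in 2×session-store (10 GB) lifts the total to 1322 at 16 GB.
No other feasible combination exceeds 1322.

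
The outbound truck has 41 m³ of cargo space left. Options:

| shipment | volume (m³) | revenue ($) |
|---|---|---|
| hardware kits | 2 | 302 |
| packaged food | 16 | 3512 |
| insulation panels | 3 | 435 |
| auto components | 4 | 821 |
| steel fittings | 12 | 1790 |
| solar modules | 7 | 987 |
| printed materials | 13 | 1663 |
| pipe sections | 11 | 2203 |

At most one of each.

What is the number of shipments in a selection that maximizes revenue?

Optimal total is 7958.
packaged food + insulation panels + auto components + solar modules + pipe sections hits 7958 at 41 m³.
All optima have 5 shipments.

5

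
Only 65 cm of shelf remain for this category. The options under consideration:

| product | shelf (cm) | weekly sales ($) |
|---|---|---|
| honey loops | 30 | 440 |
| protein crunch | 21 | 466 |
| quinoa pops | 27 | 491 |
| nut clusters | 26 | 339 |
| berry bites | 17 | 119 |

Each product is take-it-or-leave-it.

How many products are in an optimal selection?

3

Optimal total is 1076.
For example protein crunch + quinoa pops + berry bites achieves it, using 65 cm.
Any selection reaching 1076 contains exactly 3 products.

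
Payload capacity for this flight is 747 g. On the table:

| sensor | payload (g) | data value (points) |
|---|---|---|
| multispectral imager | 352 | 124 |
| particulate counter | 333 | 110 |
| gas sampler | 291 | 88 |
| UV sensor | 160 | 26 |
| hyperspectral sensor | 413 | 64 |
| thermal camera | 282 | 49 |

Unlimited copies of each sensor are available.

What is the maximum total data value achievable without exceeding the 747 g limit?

248

The ratio ordering already packs tightly: 2×multispectral imager, 704 g, 248.
No other feasible combination exceeds 248.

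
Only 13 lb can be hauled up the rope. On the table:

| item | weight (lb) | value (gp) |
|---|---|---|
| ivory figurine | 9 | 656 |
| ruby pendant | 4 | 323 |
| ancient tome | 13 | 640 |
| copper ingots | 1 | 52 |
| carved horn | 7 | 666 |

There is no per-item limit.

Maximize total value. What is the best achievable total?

By value per lb: carved horn 95.14, ruby pendant 80.75, ivory figurine 72.89, copper ingots 52.00 lead.
Taking ruby pendant + 2×copper ingots + carved horn: 13 lb used, 1093 in value.

1093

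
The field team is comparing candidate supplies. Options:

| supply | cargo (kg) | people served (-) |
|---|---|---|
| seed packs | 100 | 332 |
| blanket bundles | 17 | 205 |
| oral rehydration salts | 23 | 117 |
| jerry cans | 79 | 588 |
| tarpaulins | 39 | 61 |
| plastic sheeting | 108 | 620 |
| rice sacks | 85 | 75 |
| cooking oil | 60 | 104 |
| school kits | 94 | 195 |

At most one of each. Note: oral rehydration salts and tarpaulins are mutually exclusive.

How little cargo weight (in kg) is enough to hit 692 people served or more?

96

Minimise kg subject to total people served ≥ 692.
blanket bundles + jerry cans reaches 793 using 96 kg.
No combination under 96 kg hits 692.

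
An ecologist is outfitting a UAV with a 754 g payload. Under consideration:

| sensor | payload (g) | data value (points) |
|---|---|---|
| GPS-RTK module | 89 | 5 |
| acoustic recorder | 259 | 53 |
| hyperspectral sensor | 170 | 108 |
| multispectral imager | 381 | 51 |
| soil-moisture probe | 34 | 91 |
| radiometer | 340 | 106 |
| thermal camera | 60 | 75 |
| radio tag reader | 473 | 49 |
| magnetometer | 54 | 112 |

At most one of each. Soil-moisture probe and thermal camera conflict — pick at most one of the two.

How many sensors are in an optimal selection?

The maximum data value within 754 g is 422.
GPS-RTK module + hyperspectral sensor + soil-moisture probe + radiometer + magnetometer hits 422 at 687 g.
All optima have 5 sensors.

5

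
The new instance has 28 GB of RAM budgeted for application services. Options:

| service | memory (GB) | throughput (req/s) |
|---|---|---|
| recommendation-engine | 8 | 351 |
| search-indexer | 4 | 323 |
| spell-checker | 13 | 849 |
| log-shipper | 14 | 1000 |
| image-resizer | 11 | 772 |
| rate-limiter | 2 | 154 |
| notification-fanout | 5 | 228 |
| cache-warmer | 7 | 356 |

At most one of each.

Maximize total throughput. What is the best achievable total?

A density-first pass picks search-indexer + log-shipper + rate-limiter + cache-warmer — 1833 at 27 GB.
Reworking the packing: search-indexer + spell-checker + image-resizer uses 28 GB and improves the total to 1944.

1944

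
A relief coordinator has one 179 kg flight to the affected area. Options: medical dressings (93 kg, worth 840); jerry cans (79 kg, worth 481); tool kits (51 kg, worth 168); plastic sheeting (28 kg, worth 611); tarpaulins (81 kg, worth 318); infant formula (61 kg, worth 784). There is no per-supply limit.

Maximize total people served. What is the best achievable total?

3666

6×plastic sheeting uses 168 of the 179 kg and totals 3666.
No other feasible combination exceeds 3666.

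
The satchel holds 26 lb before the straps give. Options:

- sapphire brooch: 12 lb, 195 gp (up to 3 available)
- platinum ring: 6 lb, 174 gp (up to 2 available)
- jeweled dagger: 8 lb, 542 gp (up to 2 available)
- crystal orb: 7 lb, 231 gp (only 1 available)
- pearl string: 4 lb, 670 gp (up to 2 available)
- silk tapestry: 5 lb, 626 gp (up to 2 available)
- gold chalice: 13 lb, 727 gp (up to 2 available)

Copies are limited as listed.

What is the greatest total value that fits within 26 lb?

3134

Taking jeweled dagger + 2×pearl string + 2×silk tapestry: 26 lb used, 3134 in value.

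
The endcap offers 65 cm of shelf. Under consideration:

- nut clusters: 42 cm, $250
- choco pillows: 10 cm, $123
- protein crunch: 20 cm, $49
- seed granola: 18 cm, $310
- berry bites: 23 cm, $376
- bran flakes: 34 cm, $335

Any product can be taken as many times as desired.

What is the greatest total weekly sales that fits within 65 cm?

1062

A density-first pass picks choco pillows + 3×seed granola — 1053 at 64 cm.
Replace choco pillows and 2×seed granola with 2×berry bites: the trade gains 9 net, giving 1062 at 64 cm.
The spare 1 cm is too small for any remaining product, and no exchange beats 1062.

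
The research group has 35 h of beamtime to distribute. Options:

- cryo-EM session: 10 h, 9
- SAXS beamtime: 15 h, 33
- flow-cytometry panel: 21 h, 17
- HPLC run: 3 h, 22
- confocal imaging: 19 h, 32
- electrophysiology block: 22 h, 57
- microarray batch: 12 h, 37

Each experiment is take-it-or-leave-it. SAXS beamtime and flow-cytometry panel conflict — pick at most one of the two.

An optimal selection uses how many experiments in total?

2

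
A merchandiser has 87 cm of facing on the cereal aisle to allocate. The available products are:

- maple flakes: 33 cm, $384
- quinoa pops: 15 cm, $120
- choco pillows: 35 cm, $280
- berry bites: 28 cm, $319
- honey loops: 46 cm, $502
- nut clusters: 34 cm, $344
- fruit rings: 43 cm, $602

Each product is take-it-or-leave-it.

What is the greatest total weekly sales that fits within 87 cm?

Ranking by ratio (weekly sales/cm): fruit rings 14.00, maple flakes 11.64, berry bites 11.39.
A density-first pass picks maple flakes + fruit rings — 986 at 76 cm.
The 33 cm tied up in maple flakes is better spent on quinoa pops + berry bites — total rises to 1041 (86 cm).
The spare 1 cm is too small for any remaining product, and no exchange beats 1041.

1041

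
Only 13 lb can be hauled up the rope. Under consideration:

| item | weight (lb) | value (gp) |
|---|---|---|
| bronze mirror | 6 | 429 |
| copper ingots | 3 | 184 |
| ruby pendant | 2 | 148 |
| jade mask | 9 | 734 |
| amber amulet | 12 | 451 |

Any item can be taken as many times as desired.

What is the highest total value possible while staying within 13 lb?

1030

Best packing: 2×ruby pendant + jade mask — 13 lb, 1030 total.
Nothing else within 13 lb beats 1030.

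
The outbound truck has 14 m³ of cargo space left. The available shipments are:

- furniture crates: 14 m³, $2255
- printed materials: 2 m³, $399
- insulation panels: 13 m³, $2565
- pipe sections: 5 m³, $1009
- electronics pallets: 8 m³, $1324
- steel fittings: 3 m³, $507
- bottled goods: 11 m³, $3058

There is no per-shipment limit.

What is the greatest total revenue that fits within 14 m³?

3565

Ranking by ratio (revenue/m³): bottled goods 278.00, pipe sections 201.80, printed materials 199.50, insulation panels 197.31.
Greedy by ratio would take printed materials + bottled goods: 13 m³ used, total 3457.
Dropping printed materials frees 2 m³; slotting in steel fittings (3 m³) lifts the total to 3565 at 14 m³.
That's the maximum — no swap from here does better than 3565.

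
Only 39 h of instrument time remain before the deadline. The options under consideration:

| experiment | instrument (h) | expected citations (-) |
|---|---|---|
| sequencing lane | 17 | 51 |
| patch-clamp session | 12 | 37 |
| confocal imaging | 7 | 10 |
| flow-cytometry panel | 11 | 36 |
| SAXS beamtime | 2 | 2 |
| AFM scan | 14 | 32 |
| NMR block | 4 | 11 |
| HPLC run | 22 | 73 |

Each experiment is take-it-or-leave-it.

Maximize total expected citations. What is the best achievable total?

124

Greedy by ratio would take flow-cytometry panel + SAXS beamtime + NMR block + HPLC run: 39 h used, total 122.
Replace flow-cytometry panel and SAXS beamtime and NMR block with sequencing lane: the trade gains 2 net, giving 124 at 39 h.
Nothing else within 39 h beats 124.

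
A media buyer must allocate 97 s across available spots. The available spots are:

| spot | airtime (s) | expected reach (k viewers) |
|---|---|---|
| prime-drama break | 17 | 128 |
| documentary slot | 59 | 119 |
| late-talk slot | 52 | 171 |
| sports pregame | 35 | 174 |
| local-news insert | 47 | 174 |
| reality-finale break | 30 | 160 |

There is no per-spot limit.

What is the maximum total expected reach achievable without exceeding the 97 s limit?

640

5×prime-drama break uses 85 of the 97 s and totals 640.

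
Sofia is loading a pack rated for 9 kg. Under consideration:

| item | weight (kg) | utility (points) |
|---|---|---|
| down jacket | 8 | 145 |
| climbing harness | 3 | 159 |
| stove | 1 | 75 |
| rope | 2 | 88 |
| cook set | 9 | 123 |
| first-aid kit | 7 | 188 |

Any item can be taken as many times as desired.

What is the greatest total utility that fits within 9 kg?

675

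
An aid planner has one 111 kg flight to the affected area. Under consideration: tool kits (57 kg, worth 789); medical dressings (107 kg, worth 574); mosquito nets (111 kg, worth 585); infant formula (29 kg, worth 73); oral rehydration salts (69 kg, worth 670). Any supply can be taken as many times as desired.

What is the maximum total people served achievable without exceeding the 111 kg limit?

862

Taking tool kits + infant formula: 86 kg used, 862 in people served.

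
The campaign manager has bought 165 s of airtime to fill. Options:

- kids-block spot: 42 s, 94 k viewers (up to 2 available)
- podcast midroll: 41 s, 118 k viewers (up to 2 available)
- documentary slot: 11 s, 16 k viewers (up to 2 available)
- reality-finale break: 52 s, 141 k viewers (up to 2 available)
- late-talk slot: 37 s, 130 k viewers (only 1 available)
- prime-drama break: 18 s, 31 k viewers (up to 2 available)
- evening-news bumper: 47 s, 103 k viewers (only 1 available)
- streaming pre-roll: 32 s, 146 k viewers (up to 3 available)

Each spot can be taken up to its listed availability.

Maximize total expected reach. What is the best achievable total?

615

Taking documentary slot + late-talk slot + prime-drama break + 3×streaming pre-roll: 162 s used, 615 in expected reach.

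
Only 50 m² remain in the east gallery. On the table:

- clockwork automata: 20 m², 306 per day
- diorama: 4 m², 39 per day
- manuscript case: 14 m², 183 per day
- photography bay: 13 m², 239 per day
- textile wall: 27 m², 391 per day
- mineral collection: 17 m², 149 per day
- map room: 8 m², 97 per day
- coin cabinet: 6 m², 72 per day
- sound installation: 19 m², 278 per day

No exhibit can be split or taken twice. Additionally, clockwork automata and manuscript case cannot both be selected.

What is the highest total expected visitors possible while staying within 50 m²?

741

Best packing: diorama + photography bay + textile wall + coin cabinet — 50 m², 741 total.
The closest alternative, diorama + manuscript case + photography bay + sound installation, reaches only 739.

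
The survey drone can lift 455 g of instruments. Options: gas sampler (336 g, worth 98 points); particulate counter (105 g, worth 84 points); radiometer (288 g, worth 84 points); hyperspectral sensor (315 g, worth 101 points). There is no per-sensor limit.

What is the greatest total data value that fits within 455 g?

Taking 4×particulate counter: 420 g used, 336 in data value.
No other feasible combination exceeds 336.

336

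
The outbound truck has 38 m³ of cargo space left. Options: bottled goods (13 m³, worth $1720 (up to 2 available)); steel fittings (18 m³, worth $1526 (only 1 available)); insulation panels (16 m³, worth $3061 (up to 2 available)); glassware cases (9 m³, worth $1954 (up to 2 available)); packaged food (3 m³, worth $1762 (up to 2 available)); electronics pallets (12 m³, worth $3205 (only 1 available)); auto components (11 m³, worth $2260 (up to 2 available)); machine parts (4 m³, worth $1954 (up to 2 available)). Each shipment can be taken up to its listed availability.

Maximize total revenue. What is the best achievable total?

12897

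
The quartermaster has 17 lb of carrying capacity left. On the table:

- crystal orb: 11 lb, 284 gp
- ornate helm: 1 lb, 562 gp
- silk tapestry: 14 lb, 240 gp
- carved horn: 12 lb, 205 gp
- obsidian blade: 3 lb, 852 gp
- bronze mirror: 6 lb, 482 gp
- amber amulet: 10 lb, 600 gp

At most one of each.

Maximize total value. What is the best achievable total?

2014

Greedy by ratio would take ornate helm + obsidian blade + bronze mirror: 10 lb used, total 1896.
The 6 lb tied up in bronze mirror is better spent on amber amulet — total rises to 2014 (14 lb).
Runner-up ornate helm + obsidian blade + bronze mirror tops out at 1896.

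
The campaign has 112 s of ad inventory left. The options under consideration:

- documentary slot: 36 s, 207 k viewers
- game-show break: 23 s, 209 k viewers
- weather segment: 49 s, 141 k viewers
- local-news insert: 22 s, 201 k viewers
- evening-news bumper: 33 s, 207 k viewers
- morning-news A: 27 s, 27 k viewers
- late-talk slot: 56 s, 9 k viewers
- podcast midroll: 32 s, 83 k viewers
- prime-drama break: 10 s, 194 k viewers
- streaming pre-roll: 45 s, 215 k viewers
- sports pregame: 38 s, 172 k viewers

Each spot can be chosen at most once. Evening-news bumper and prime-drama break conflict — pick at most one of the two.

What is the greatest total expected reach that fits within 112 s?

819

Game-show break + local-news insert + prime-drama break + streaming pre-roll uses 100 of the 112 s and totals 819.
Next best is documentary slot + game-show break + local-news insert + prime-drama break at 811 (91 s) — short by 8.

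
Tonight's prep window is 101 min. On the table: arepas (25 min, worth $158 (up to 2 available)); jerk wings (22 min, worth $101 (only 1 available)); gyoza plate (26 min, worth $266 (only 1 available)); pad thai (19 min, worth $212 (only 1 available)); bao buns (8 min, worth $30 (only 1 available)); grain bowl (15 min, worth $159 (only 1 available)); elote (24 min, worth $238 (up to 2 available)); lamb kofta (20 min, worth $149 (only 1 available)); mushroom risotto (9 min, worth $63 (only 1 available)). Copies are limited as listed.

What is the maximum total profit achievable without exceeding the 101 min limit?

Ranking by ratio (profit/min): pad thai 11.16, grain bowl 10.60, gyoza plate 10.23, elote 9.92.
Taking the top-ratio dishes first gives gyoza plate + pad thai + bao buns + grain bowl + elote + mushroom risotto for 968 (101 min).
Dropping grain bowl and mushroom risotto frees 24 min; slotting in elote (24 min) lifts the total to 984 at 101 min.

984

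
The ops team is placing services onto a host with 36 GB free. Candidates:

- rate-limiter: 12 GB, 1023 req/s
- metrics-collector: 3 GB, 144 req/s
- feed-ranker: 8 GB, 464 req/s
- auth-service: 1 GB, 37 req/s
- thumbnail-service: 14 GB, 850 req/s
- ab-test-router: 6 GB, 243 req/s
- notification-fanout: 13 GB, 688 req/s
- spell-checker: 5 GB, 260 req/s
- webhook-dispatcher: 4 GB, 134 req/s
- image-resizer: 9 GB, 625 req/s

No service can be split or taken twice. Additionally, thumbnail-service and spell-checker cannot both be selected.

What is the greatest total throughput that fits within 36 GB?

2535

Best packing: rate-limiter + auth-service + thumbnail-service + image-resizer — 36 GB, 2535 total.
Runner-up rate-limiter + thumbnail-service + image-resizer tops out at 2498.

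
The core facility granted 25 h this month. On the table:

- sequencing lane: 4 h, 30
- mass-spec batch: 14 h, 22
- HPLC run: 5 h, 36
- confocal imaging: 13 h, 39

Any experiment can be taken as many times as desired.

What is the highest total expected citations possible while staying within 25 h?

Taking the top-ratio experiments first gives 6×sequencing lane for 180 (24 h).
Dropping sequencing lane frees 4 h; slotting in HPLC run (5 h) lifts the total to 186 at 25 h.
Every other selection either busts 25 h or fails to beat 186.

186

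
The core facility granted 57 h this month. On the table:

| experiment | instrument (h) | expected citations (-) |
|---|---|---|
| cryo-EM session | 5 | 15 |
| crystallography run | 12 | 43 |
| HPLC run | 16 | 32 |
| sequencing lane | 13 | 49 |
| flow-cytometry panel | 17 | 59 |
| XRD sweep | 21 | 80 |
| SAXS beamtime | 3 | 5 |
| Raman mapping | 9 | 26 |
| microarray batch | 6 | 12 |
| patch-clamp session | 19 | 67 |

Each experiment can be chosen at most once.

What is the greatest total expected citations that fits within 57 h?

206

Density check — XRD sweep 3.81, sequencing lane 3.77, crystallography run 3.58 are the best per h.
Greedy by ratio would take cryo-EM session + crystallography run + sequencing lane + XRD sweep + microarray batch: 57 h used, total 199.
A better packing is flow-cytometry panel + XRD sweep + patch-clamp session: 57 h, total 206.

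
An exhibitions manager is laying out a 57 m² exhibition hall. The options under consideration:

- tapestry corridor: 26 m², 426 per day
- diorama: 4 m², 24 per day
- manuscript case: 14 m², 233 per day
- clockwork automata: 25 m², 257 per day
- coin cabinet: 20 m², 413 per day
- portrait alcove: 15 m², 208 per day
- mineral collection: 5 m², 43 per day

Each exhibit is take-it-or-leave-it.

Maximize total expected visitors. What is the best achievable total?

By expected visitors per m²: coin cabinet 20.65, manuscript case 16.64, tapestry corridor 16.38, portrait alcove 13.87 lead.
Greedy by ratio would take manuscript case + coin cabinet + portrait alcove + mineral collection: 54 m² used, total 897.
Dropping manuscript case and portrait alcove frees 29 m²; slotting in tapestry corridor + diorama (30 m²) lifts the total to 906 at 55 m².

906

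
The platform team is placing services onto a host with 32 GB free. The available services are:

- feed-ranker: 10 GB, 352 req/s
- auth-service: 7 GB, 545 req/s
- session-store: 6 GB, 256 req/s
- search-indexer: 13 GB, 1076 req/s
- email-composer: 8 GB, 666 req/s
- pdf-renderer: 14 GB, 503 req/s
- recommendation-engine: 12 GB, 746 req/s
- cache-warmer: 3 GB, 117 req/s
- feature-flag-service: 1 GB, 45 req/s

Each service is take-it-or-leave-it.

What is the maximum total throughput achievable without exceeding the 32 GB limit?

Taking auth-service + search-indexer + email-composer + cache-warmer + feature-flag-service: 32 GB used, 2449 in throughput.
Runner-up auth-service + search-indexer + email-composer + cache-warmer tops out at 2404.

2449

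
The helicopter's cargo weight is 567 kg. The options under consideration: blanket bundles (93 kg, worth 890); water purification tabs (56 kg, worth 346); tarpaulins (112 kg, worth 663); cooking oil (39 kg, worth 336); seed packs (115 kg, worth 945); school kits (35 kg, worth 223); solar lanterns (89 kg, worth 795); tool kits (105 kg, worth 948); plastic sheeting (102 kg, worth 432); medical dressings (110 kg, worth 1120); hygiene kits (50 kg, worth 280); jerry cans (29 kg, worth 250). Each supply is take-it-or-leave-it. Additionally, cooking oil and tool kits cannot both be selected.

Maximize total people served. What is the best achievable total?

Taking blanket bundles + seed packs + solar lanterns + tool kits + medical dressings + hygiene kits: 562 kg used, 4978 in people served.

4978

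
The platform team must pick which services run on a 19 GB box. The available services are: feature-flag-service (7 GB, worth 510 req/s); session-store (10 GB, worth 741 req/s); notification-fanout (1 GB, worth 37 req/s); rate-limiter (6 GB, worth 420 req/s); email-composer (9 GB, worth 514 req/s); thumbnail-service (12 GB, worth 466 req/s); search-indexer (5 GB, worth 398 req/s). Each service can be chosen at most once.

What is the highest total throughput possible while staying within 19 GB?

1365

Taking the top-ratio services first gives session-store + notification-fanout + search-indexer for 1176 (16 GB).
Replace session-store with feature-flag-service + rate-limiter: the trade gains 189 net, giving 1365 at 19 GB.
Nothing else within 19 GB beats 1365.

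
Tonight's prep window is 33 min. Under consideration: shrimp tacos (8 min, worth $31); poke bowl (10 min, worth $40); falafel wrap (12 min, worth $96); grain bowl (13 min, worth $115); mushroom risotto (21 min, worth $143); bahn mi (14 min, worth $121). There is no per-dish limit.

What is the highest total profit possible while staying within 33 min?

Taking the top-ratio dishes first gives 2×grain bowl for 230 (26 min).
Replace grain bowl with shrimp tacos + falafel wrap: the trade gains 12 net, giving 242 at 33 min.
Every other selection either busts 33 min or fails to beat 242.

242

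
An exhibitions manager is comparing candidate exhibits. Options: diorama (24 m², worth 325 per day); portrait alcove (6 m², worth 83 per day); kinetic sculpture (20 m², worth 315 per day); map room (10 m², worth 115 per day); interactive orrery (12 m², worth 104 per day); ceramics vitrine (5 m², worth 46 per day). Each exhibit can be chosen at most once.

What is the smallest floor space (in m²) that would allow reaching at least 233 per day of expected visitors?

Minimise m² subject to total expected visitors ≥ 233.
kinetic sculpture reaches 315 using 20 m².
Below 20 m² the best achievable stays under 233.

20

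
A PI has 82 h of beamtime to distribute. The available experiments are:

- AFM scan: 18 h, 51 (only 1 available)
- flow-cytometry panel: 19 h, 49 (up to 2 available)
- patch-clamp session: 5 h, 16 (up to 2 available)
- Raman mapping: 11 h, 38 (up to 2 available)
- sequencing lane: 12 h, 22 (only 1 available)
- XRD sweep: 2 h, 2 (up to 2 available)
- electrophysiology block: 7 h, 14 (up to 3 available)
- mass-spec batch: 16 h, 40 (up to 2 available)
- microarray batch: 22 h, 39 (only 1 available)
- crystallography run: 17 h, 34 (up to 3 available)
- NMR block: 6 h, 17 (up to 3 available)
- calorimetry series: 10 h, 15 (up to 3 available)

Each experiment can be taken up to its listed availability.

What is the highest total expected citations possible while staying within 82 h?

243

Greedy by ratio would take AFM scan + 2×patch-clamp session + 2×Raman mapping + 2×electrophysiology block + 3×NMR block: 82 h used, total 238.
Dropping patch-clamp session and 2×electrophysiology block frees 19 h; slotting in flow-cytometry panel (19 h) lifts the total to 243 at 82 h.
Nothing else within 82 h beats 243.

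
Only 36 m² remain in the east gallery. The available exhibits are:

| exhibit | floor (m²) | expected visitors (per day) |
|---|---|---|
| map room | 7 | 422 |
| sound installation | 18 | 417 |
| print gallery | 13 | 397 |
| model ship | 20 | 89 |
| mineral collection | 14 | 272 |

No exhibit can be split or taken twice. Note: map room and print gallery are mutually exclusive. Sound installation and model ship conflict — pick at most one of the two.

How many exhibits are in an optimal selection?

Optimal total is 839.
One optimal bundle: map room + sound installation (25 m²).
Every optimal selection uses 2 exhibits.

2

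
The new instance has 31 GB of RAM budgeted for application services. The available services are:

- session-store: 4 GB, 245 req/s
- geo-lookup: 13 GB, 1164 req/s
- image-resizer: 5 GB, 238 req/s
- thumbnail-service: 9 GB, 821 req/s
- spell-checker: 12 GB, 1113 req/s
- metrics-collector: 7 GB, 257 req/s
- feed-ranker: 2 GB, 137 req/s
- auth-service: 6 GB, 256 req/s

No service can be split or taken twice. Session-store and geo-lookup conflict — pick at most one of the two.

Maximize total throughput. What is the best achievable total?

By throughput per GB: spell-checker 92.75, thumbnail-service 91.22, geo-lookup 89.54 lead.
Taking the top-ratio services first gives session-store + thumbnail-service + spell-checker + feed-ranker for 2316 (27 GB).
Using the slack differently, geo-lookup + spell-checker + auth-service comes to 2533 at 31 GB.
Every other selection either busts 31 GB or breaks a pairing rule or fails to beat 2533.

2533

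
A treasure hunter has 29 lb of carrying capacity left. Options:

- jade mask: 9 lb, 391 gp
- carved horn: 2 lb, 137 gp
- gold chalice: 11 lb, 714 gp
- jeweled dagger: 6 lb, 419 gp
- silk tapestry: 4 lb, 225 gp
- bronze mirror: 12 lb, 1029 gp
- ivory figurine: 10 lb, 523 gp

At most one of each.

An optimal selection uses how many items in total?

The maximum value within 29 lb is 2162.
One optimal bundle: gold chalice + jeweled dagger + bronze mirror (29 lb).
Any selection reaching 2162 contains exactly 3 items.

3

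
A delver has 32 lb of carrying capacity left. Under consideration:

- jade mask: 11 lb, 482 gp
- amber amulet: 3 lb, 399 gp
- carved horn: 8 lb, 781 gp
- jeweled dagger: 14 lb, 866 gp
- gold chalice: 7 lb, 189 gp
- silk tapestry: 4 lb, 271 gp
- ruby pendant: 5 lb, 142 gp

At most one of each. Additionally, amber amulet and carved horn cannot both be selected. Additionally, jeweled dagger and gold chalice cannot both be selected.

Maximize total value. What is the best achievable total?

Density check — amber amulet 133.00, carved horn 97.62, silk tapestry 67.75 are the best per lb.
Best packing: carved horn + jeweled dagger + silk tapestry + ruby pendant — 31 lb, 2060 total.
Nothing else feasible within 32 lb beats 2060.

2060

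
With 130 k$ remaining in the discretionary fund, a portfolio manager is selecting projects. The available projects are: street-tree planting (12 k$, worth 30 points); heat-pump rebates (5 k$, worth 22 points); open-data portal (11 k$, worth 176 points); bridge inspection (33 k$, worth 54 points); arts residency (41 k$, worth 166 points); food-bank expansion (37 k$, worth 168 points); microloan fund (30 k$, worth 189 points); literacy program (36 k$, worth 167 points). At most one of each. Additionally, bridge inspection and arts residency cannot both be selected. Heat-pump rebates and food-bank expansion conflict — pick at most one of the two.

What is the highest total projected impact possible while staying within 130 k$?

Best packing: street-tree planting + open-data portal + food-bank expansion + microloan fund + literacy program — 126 k$, 730 total.
An exhaustive check of the 256 subsets confirms 730.

730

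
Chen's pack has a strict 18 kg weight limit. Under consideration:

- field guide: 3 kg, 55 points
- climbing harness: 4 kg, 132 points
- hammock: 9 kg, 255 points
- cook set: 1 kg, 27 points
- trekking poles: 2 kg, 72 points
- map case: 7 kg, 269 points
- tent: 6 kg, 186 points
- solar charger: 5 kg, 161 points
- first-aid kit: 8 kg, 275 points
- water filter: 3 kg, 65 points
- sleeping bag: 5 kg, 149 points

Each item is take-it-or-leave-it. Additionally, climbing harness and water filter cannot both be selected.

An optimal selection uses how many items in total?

The maximum utility within 18 kg is 643.
cook set + trekking poles + map case + first-aid kit hits 643 at 18 kg.
All optima have 4 items.

4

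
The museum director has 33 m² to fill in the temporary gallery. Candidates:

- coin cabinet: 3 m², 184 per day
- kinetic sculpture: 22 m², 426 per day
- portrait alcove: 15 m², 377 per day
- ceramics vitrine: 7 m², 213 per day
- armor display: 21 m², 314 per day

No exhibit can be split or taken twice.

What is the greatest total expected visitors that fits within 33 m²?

Density check — coin cabinet 61.33, ceramics vitrine 30.43, portrait alcove 25.13, kinetic sculpture 19.36 are the best per m².
Taking the top-ratio exhibits first gives coin cabinet + portrait alcove + ceramics vitrine for 774 (25 m²).
The 15 m² tied up in portrait alcove is better spent on kinetic sculpture — total rises to 823 (32 m²).
Runner-up coin cabinet + portrait alcove + ceramics vitrine tops out at 774.

823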